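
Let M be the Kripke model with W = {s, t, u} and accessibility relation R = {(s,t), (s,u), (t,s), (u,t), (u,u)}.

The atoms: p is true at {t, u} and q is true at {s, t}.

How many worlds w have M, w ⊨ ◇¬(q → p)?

s: successors {t, u}; ¬(q → p) there: t:F, u:F. ✗
t: successors {s}; ¬(q → p) there: s:T. ✓
u: successors {t, u}; ¬(q → p) there: t:F, u:F. ✗
Satisfying worlds: {t}.

1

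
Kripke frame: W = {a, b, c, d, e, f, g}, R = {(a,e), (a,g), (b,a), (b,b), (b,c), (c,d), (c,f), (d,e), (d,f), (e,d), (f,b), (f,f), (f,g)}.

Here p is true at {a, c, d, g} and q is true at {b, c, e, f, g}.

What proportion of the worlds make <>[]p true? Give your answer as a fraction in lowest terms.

a: successors {e, g}; []p there: e:T, g:T. ✓
b: successors {a, b, c}; []p there: a:F, b:F, c:F. ✗
c: successors {d, f}; []p there: d:F, f:F. ✗
d: successors {e, f}; []p there: e:T, f:F. ✓
e: successors {d}; []p there: d:F. ✗
f: successors {b, f, g}; []p there: b:F, f:F, g:T. ✓
g: no successors, so <>[]p fails. ✗
That's 3 of 7 worlds, so 3/7.

3/7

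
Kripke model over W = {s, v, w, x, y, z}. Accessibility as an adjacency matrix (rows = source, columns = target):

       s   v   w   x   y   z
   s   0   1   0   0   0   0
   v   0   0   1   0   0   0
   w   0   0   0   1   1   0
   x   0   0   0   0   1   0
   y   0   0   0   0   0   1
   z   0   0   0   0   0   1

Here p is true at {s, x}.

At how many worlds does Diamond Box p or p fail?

4

s: Diamond Box p is F, p is T. ✓
v: Diamond Box p is F, p is F. ✗
w: Diamond Box p is F, p is F. ✗
x: Diamond Box p is F, p is T. ✓
y: Diamond Box p is F, p is F. ✗
z: Diamond Box p is F, p is F. ✗
Satisfying worlds: {s, x}.
So Diamond Box p or p fails at the other 4 worlds.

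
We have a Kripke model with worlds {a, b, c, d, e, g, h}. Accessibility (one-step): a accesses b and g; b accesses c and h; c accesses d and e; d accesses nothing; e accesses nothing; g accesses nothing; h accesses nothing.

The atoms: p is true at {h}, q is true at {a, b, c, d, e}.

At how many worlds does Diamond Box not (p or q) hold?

a: successors {b, g}; Box not (p or q) there: b:F, g:T. ✓
b: successors {c, h}; Box not (p or q) there: c:F, h:T. ✓
c: successors {d, e}; Box not (p or q) there: d:T, e:T. ✓
d: no successors, so Diamond Box not (p or q) fails. ✗
e: no successors, so Diamond Box not (p or q) fails. ✗
g: no successors, so Diamond Box not (p or q) fails. ✗
h: no successors, so Diamond Box not (p or q) fails. ✗
Satisfying worlds: {a, b, c}.

3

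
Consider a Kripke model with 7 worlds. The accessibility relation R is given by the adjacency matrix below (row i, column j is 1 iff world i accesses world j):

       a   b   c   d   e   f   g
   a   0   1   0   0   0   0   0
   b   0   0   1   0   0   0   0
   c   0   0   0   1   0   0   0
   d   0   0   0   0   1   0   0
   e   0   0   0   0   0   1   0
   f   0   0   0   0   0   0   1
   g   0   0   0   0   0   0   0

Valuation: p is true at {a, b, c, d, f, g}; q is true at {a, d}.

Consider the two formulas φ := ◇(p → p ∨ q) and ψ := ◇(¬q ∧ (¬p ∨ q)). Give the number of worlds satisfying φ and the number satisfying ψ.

6 and 1

For ◇(p → p ∨ q):
a: successors {b}; p → p ∨ q there: b:T. ✓
b: successors {c}; p → p ∨ q there: c:T. ✓
c: successors {d}; p → p ∨ q there: d:T. ✓
d: successors {e}; p → p ∨ q there: e:T. ✓
e: successors {f}; p → p ∨ q there: f:T. ✓
f: successors {g}; p → p ∨ q there: g:T. ✓
g: no successors, so ◇(p → p ∨ q) fails. ✗
— 6 worlds.
For ◇(¬q ∧ (¬p ∨ q)):
a: successors {b}; ¬q ∧ (¬p ∨ q) there: b:F. ✗
b: successors {c}; ¬q ∧ (¬p ∨ q) there: c:F. ✗
c: successors {d}; ¬q ∧ (¬p ∨ q) there: d:F. ✗
d: successors {e}; ¬q ∧ (¬p ∨ q) there: e:T. ✓
e: successors {f}; ¬q ∧ (¬p ∨ q) there: f:F. ✗
f: successors {g}; ¬q ∧ (¬p ∨ q) there: g:F. ✗
g: no successors, so ◇(¬q ∧ (¬p ∨ q)) fails. ✗
— 1 world.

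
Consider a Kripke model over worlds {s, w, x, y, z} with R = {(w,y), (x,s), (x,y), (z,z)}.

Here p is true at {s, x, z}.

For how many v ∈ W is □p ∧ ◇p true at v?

s: □p is T, ◇p is F. ✗
w: □p is F, ◇p is F. ✗
x: □p is F, ◇p is T. ✗
y: □p is T, ◇p is F. ✗
z: □p is T, ◇p is T. ✓
Satisfying worlds: {z}.

1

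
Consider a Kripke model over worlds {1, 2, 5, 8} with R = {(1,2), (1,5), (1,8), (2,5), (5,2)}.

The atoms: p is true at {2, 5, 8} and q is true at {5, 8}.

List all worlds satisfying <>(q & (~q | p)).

{1, 2}

1: successors {2, 5, 8}; q & (~q | p) there: 2:F, 5:T, 8:T. ✓
2: successors {5}; q & (~q | p) there: 5:T. ✓
5: successors {2}; q & (~q | p) there: 2:F. ✗
8: no successors, so <>(q & (~q | p)) fails. ✗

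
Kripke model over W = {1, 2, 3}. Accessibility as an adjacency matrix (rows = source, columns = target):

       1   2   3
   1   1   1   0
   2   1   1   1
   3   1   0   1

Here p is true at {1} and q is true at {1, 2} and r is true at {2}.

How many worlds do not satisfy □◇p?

0

1: successors {1, 2}; ◇p there: 1:T, 2:T. ✓
2: successors {1, 2, 3}; ◇p there: 1:T, 2:T, 3:T. ✓
3: successors {1, 3}; ◇p there: 1:T, 3:T. ✓
Satisfying worlds: {1, 2, 3}.
So □◇p fails at the other 0 worlds.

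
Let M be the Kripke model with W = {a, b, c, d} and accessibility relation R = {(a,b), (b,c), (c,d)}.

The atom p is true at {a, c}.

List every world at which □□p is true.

a: successors {b}; □p there: b:T. ✓
b: successors {c}; □p there: c:F. ✗
c: successors {d}; □p there: d:T. ✓
d: no successors, so □□p holds vacuously. ✓

{a, c, d}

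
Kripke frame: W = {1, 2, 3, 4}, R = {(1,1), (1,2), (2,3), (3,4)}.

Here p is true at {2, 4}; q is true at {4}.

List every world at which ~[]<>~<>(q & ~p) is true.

1: []<>~<>(q & ~p) is T. ✗
2: []<>~<>(q & ~p) is T. ✗
3: []<>~<>(q & ~p) is F. ✓
4: []<>~<>(q & ~p) is T. ✗

{3}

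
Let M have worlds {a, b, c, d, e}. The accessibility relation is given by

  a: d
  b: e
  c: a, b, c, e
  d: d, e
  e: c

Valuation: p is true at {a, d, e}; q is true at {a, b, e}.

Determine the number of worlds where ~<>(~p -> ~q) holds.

a: <>(~p -> ~q) is T. ✗
b: <>(~p -> ~q) is T. ✗
c: <>(~p -> ~q) is T. ✗
d: <>(~p -> ~q) is T. ✗
e: <>(~p -> ~q) is T. ✗
Satisfying worlds: ∅.

0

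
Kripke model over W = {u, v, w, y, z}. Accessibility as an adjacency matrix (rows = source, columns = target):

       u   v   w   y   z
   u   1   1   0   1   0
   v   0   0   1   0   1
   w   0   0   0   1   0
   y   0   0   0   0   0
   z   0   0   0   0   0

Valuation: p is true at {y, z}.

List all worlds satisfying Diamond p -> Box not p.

{y, z}

u: Diamond p is T, Box not p is F. ✗
v: Diamond p is T, Box not p is F. ✗
w: Diamond p is T, Box not p is F. ✗
y: Diamond p is F, Box not p is T. ✓
z: Diamond p is F, Box not p is T. ✓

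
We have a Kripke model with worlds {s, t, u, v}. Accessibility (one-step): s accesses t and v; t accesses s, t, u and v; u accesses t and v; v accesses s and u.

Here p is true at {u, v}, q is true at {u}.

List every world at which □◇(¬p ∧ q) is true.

∅

s: successors {t, v}; ◇(¬p ∧ q) there: t:F, v:F. ✗
t: successors {s, t, u, v}; ◇(¬p ∧ q) there: s:F, t:F, u:F, v:F. ✗
u: successors {t, v}; ◇(¬p ∧ q) there: t:F, v:F. ✗
v: successors {s, u}; ◇(¬p ∧ q) there: s:F, u:F. ✗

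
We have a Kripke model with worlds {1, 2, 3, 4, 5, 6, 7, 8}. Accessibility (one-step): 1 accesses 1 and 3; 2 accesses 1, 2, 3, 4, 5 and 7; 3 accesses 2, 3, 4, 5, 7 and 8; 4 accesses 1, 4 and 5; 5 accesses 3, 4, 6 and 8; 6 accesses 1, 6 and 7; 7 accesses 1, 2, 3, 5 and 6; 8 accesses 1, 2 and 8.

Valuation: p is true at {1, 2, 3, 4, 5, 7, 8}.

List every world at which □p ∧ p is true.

1: □p is T, p is T. ✓
2: □p is T, p is T. ✓
3: □p is T, p is T. ✓
4: □p is T, p is T. ✓
5: □p is F, p is T. ✗
6: □p is F, p is F. ✗
7: □p is F, p is T. ✗
8: □p is T, p is T. ✓

{1, 2, 3, 4, 8}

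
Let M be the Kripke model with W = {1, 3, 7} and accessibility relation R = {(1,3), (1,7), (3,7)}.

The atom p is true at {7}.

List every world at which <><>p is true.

{1}

1: successors {3, 7}; <>p there: 3:T, 7:F. ✓
3: successors {7}; <>p there: 7:F. ✗
7: no successors, so <><>p fails. ✗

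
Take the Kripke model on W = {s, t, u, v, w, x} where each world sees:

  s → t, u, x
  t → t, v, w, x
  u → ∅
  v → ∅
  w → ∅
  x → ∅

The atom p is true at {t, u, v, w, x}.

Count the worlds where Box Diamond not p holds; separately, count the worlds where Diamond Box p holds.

4 and 2

For Box Diamond not p:
s: successors {t, u, x}; Diamond not p there: t:F, u:F, x:F. ✗
t: successors {t, v, w, x}; Diamond not p there: t:F, v:F, w:F, x:F. ✗
u: no successors, so Box Diamond not p holds vacuously. ✓
v: no successors, so Box Diamond not p holds vacuously. ✓
w: no successors, so Box Diamond not p holds vacuously. ✓
x: no successors, so Box Diamond not p holds vacuously. ✓
— 4 worlds.
For Diamond Box p:
s: successors {t, u, x}; Box p there: t:T, u:T, x:T. ✓
t: successors {t, v, w, x}; Box p there: t:T, v:T, w:T, x:T. ✓
u: no successors, so Diamond Box p fails. ✗
v: no successors, so Diamond Box p fails. ✗
w: no successors, so Diamond Box p fails. ✗
x: no successors, so Diamond Box p fails. ✗
— 2 worlds.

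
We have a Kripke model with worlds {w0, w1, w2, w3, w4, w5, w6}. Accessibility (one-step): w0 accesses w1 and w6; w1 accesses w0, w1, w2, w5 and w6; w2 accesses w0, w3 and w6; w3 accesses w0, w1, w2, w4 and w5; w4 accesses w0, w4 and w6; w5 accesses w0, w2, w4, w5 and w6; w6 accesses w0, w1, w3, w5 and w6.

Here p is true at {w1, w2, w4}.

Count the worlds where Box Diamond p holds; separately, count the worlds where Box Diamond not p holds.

For Box Diamond p:
w0: successors {w1, w6}; Diamond p there: w1:T, w6:T. ✓
w1: successors {w0, w1, w2, w5, w6}; Diamond p there: w0:T, w1:T, w2:F, w5:T, w6:T. ✗
w2: successors {w0, w3, w6}; Diamond p there: w0:T, w3:T, w6:T. ✓
w3: successors {w0, w1, w2, w4, w5}; Diamond p there: w0:T, w1:T, w2:F, w4:T, w5:T. ✗
w4: successors {w0, w4, w6}; Diamond p there: w0:T, w4:T, w6:T. ✓
w5: successors {w0, w2, w4, w5, w6}; Diamond p there: w0:T, w2:F, w4:T, w5:T, w6:T. ✗
w6: successors {w0, w1, w3, w5, w6}; Diamond p there: w0:T, w1:T, w3:T, w5:T, w6:T. ✓
— 4 worlds.
For Box Diamond not p:
w0: successors {w1, w6}; Diamond not p there: w1:T, w6:T. ✓
w1: successors {w0, w1, w2, w5, w6}; Diamond not p there: w0:T, w1:T, w2:T, w5:T, w6:T. ✓
w2: successors {w0, w3, w6}; Diamond not p there: w0:T, w3:T, w6:T. ✓
w3: successors {w0, w1, w2, w4, w5}; Diamond not p there: w0:T, w1:T, w2:T, w4:T, w5:T. ✓
w4: successors {w0, w4, w6}; Diamond not p there: w0:T, w4:T, w6:T. ✓
w5: successors {w0, w2, w4, w5, w6}; Diamond not p there: w0:T, w2:T, w4:T, w5:T, w6:T. ✓
w6: successors {w0, w1, w3, w5, w6}; Diamond not p there: w0:T, w1:T, w3:T, w5:T, w6:T. ✓
— 7 worlds.

4 and 7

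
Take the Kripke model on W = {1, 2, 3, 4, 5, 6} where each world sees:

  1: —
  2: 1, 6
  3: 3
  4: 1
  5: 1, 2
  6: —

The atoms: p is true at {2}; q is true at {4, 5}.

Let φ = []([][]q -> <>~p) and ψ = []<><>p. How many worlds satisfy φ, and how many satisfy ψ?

For []([][]q -> <>~p):
1: no successors, so []([][]q -> <>~p) holds vacuously. ✓
2: successors {1, 6}; [][]q -> <>~p there: 1:F, 6:F. ✗
3: successors {3}; [][]q -> <>~p there: 3:T. ✓
4: successors {1}; [][]q -> <>~p there: 1:F. ✗
5: successors {1, 2}; [][]q -> <>~p there: 1:F, 2:T. ✗
6: no successors, so []([][]q -> <>~p) holds vacuously. ✓
— 3 worlds.
For []<><>p:
1: no successors, so []<><>p holds vacuously. ✓
2: successors {1, 6}; <><>p there: 1:F, 6:F. ✗
3: successors {3}; <><>p there: 3:F. ✗
4: successors {1}; <><>p there: 1:F. ✗
5: successors {1, 2}; <><>p there: 1:F, 2:F. ✗
6: no successors, so []<><>p holds vacuously. ✓
— 2 worlds.

3 and 2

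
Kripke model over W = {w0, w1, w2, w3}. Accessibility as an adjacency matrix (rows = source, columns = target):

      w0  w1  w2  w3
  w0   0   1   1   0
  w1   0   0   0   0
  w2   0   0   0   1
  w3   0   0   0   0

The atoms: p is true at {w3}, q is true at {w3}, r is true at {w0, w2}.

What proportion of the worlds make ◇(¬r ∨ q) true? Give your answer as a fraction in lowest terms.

w0: successors {w1, w2}; ¬r ∨ q there: w1:T, w2:F. ✓
w1: no successors, so ◇(¬r ∨ q) fails. ✗
w2: successors {w3}; ¬r ∨ q there: w3:T. ✓
w3: no successors, so ◇(¬r ∨ q) fails. ✗
That's 2 of 4 worlds, so 2/4 = 1/2.

1/2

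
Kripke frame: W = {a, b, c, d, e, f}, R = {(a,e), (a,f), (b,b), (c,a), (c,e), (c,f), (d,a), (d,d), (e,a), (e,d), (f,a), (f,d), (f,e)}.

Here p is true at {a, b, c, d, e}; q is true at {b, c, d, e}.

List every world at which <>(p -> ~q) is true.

{a, c, d, e, f}

a: successors {e, f}; p -> ~q there: e:F, f:T. ✓
b: successors {b}; p -> ~q there: b:F. ✗
c: successors {a, e, f}; p -> ~q there: a:T, e:F, f:T. ✓
d: successors {a, d}; p -> ~q there: a:T, d:F. ✓
e: successors {a, d}; p -> ~q there: a:T, d:F. ✓
f: successors {a, d, e}; p -> ~q there: a:T, d:F, e:F. ✓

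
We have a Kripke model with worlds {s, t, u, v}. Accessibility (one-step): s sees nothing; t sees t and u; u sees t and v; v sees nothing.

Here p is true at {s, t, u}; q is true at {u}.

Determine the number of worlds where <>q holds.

s: no successors, so <>q fails. ✗
t: successors {t, u}; q there: t:F, u:T. ✓
u: successors {t, v}; q there: t:F, v:F. ✗
v: no successors, so <>q fails. ✗
Satisfying worlds: {t}.

1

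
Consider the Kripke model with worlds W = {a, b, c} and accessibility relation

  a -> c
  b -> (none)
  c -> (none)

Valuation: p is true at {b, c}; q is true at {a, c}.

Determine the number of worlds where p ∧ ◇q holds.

a: p is F, ◇q is T. ✗
b: p is T, ◇q is F. ✗
c: p is T, ◇q is F. ✗
Satisfying worlds: ∅.

0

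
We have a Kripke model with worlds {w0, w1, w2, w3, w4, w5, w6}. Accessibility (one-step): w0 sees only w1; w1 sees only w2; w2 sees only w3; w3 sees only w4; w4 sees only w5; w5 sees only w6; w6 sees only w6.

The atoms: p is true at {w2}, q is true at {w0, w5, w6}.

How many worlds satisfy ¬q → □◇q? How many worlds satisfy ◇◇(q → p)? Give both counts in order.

5 and 3

For ¬q → □◇q:
w0: ¬q is F, □◇q is F. ✓
w1: ¬q is T, □◇q is F. ✗
w2: ¬q is T, □◇q is F. ✗
w3: ¬q is T, □◇q is T. ✓
w4: ¬q is T, □◇q is T. ✓
w5: ¬q is F, □◇q is T. ✓
w6: ¬q is F, □◇q is T. ✓
— 5 worlds.
For ◇◇(q → p):
w0: successors {w1}; ◇(q → p) there: w1:T. ✓
w1: successors {w2}; ◇(q → p) there: w2:T. ✓
w2: successors {w3}; ◇(q → p) there: w3:T. ✓
w3: successors {w4}; ◇(q → p) there: w4:F. ✗
w4: successors {w5}; ◇(q → p) there: w5:F. ✗
w5: successors {w6}; ◇(q → p) there: w6:F. ✗
w6: successors {w6}; ◇(q → p) there: w6:F. ✗
— 3 worlds.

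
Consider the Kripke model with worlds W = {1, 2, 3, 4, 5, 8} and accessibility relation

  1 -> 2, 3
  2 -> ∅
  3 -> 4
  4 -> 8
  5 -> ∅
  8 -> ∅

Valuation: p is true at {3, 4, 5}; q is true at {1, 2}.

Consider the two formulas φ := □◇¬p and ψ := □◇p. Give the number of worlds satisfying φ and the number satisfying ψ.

4 and 3

For □◇¬p:
1: successors {2, 3}; ◇¬p there: 2:F, 3:F. ✗
2: no successors, so □◇¬p holds vacuously. ✓
3: successors {4}; ◇¬p there: 4:T. ✓
4: successors {8}; ◇¬p there: 8:F. ✗
5: no successors, so □◇¬p holds vacuously. ✓
8: no successors, so □◇¬p holds vacuously. ✓
— 4 worlds.
For □◇p:
1: successors {2, 3}; ◇p there: 2:F, 3:T. ✗
2: no successors, so □◇p holds vacuously. ✓
3: successors {4}; ◇p there: 4:F. ✗
4: successors {8}; ◇p there: 8:F. ✗
5: no successors, so □◇p holds vacuously. ✓
8: no successors, so □◇p holds vacuously. ✓
— 3 worlds.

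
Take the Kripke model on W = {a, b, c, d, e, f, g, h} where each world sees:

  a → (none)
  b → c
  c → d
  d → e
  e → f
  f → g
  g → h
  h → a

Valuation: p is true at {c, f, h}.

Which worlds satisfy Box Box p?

a: no successors, so Box Box p holds vacuously. ✓
b: successors {c}; Box p there: c:F. ✗
c: successors {d}; Box p there: d:F. ✗
d: successors {e}; Box p there: e:T. ✓
e: successors {f}; Box p there: f:F. ✗
f: successors {g}; Box p there: g:T. ✓
g: successors {h}; Box p there: h:F. ✗
h: successors {a}; Box p there: a:T. ✓

{a, d, f, h}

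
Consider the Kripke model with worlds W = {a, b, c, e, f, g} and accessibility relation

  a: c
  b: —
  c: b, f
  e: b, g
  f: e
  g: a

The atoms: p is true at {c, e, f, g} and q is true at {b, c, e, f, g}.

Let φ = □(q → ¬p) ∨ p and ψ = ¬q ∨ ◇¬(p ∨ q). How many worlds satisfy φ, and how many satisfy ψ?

For □(q → ¬p) ∨ p:
a: □(q → ¬p) is F, p is F. ✗
b: □(q → ¬p) is T, p is F. ✓
c: □(q → ¬p) is F, p is T. ✓
e: □(q → ¬p) is F, p is T. ✓
f: □(q → ¬p) is F, p is T. ✓
g: □(q → ¬p) is T, p is T. ✓
— 5 worlds.
For ¬q ∨ ◇¬(p ∨ q):
a: ¬q is T, ◇¬(p ∨ q) is F. ✓
b: ¬q is F, ◇¬(p ∨ q) is F. ✗
c: ¬q is F, ◇¬(p ∨ q) is F. ✗
e: ¬q is F, ◇¬(p ∨ q) is F. ✗
f: ¬q is F, ◇¬(p ∨ q) is F. ✗
g: ¬q is F, ◇¬(p ∨ q) is T. ✓
— 2 worlds.

5 and 2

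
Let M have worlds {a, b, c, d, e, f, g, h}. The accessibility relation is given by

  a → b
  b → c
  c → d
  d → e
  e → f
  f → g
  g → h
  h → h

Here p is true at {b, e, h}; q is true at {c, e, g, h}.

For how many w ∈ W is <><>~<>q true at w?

a: successors {b}; <>~<>q there: b:T. ✓
b: successors {c}; <>~<>q there: c:F. ✗
c: successors {d}; <>~<>q there: d:T. ✓
d: successors {e}; <>~<>q there: e:F. ✗
e: successors {f}; <>~<>q there: f:F. ✗
f: successors {g}; <>~<>q there: g:F. ✗
g: successors {h}; <>~<>q there: h:F. ✗
h: successors {h}; <>~<>q there: h:F. ✗
Satisfying worlds: {a, c}.

2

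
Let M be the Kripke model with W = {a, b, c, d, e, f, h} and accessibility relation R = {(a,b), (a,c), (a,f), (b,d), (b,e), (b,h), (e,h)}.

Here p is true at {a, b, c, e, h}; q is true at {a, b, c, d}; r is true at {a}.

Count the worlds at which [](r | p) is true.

5

a: successors {b, c, f}; r | p there: b:T, c:T, f:F. ✗
b: successors {d, e, h}; r | p there: d:F, e:T, h:T. ✗
c: no successors, so [](r | p) holds vacuously. ✓
d: no successors, so [](r | p) holds vacuously. ✓
e: successors {h}; r | p there: h:T. ✓
f: no successors, so [](r | p) holds vacuously. ✓
h: no successors, so [](r | p) holds vacuously. ✓
Satisfying worlds: {c, d, e, f, h}.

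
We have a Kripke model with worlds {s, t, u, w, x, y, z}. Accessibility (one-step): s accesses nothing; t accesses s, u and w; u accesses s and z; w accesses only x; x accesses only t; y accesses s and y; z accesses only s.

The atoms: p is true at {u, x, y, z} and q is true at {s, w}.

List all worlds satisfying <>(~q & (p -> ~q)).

{t, u, w, x, y}

s: no successors, so <>(~q & (p -> ~q)) fails. ✗
t: successors {s, u, w}; ~q & (p -> ~q) there: s:F, u:T, w:F. ✓
u: successors {s, z}; ~q & (p -> ~q) there: s:F, z:T. ✓
w: successors {x}; ~q & (p -> ~q) there: x:T. ✓
x: successors {t}; ~q & (p -> ~q) there: t:T. ✓
y: successors {s, y}; ~q & (p -> ~q) there: s:F, y:T. ✓
z: successors {s}; ~q & (p -> ~q) there: s:F. ✗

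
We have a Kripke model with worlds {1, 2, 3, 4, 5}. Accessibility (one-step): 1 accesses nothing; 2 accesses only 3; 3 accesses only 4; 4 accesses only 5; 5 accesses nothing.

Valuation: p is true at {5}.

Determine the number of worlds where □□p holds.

4

1: no successors, so □□p holds vacuously. ✓
2: successors {3}; □p there: 3:F. ✗
3: successors {4}; □p there: 4:T. ✓
4: successors {5}; □p there: 5:T. ✓
5: no successors, so □□p holds vacuously. ✓
Satisfying worlds: {1, 3, 4, 5}.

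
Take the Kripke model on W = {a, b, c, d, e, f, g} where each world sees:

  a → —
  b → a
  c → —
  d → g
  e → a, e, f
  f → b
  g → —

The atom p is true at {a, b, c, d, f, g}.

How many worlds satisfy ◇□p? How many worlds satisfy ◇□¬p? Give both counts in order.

4 and 3

For ◇□p:
a: no successors, so ◇□p fails. ✗
b: successors {a}; □p there: a:T. ✓
c: no successors, so ◇□p fails. ✗
d: successors {g}; □p there: g:T. ✓
e: successors {a, e, f}; □p there: a:T, e:F, f:T. ✓
f: successors {b}; □p there: b:T. ✓
g: no successors, so ◇□p fails. ✗
— 4 worlds.
For ◇□¬p:
a: no successors, so ◇□¬p fails. ✗
b: successors {a}; □¬p there: a:T. ✓
c: no successors, so ◇□¬p fails. ✗
d: successors {g}; □¬p there: g:T. ✓
e: successors {a, e, f}; □¬p there: a:T, e:F, f:F. ✓
f: successors {b}; □¬p there: b:F. ✗
g: no successors, so ◇□¬p fails. ✗
— 3 worlds.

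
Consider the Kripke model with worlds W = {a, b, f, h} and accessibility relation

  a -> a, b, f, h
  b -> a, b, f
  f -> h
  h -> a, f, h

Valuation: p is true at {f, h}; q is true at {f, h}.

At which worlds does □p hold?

{f}

a: successors {a, b, f, h}; p there: a:F, b:F, f:T, h:T. ✗
b: successors {a, b, f}; p there: a:F, b:F, f:T. ✗
f: successors {h}; p there: h:T. ✓
h: successors {a, f, h}; p there: a:F, f:T, h:T. ✗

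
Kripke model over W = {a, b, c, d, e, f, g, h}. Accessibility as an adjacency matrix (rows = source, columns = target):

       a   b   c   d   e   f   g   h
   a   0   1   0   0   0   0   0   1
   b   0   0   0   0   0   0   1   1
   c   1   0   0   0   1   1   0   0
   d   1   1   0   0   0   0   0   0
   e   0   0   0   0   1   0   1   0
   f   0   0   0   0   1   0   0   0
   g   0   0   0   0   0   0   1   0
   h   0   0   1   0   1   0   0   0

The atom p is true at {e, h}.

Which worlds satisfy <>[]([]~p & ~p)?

{b, e, g}

a: successors {b, h}; []([]~p & ~p) there: b:F, h:F. ✗
b: successors {g, h}; []([]~p & ~p) there: g:T, h:F. ✓
c: successors {a, e, f}; []([]~p & ~p) there: a:F, e:F, f:F. ✗
d: successors {a, b}; []([]~p & ~p) there: a:F, b:F. ✗
e: successors {e, g}; []([]~p & ~p) there: e:F, g:T. ✓
f: successors {e}; []([]~p & ~p) there: e:F. ✗
g: successors {g}; []([]~p & ~p) there: g:T. ✓
h: successors {c, e}; []([]~p & ~p) there: c:F, e:F. ✗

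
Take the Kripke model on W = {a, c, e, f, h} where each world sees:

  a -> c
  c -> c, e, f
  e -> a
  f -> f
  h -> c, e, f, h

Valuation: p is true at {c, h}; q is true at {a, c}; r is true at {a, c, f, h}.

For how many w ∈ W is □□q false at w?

a: successors {c}; □q there: c:F. ✗
c: successors {c, e, f}; □q there: c:F, e:T, f:F. ✗
e: successors {a}; □q there: a:T. ✓
f: successors {f}; □q there: f:F. ✗
h: successors {c, e, f, h}; □q there: c:F, e:T, f:F, h:F. ✗
Satisfying worlds: {e}.
So □□q fails at the other 4 worlds.

4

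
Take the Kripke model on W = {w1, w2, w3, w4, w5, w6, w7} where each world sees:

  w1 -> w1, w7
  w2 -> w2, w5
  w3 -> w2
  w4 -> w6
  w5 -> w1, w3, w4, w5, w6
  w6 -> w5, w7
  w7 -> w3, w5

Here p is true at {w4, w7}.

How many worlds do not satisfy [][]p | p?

5

w1: [][]p is F, p is F. ✗
w2: [][]p is F, p is F. ✗
w3: [][]p is F, p is F. ✗
w4: [][]p is F, p is T. ✓
w5: [][]p is F, p is F. ✗
w6: [][]p is F, p is F. ✗
w7: [][]p is F, p is T. ✓
Satisfying worlds: {w4, w7}.
So [][]p | p fails at the other 5 worlds.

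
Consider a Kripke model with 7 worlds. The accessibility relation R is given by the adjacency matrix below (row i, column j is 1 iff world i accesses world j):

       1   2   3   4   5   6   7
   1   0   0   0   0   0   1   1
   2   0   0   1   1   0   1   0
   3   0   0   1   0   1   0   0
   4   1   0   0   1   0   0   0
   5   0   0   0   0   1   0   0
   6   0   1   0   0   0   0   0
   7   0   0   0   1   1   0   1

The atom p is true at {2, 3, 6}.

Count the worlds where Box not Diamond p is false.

1: successors {6, 7}; not Diamond p there: 6:F, 7:T. ✗
2: successors {3, 4, 6}; not Diamond p there: 3:F, 4:T, 6:F. ✗
3: successors {3, 5}; not Diamond p there: 3:F, 5:T. ✗
4: successors {1, 4}; not Diamond p there: 1:F, 4:T. ✗
5: successors {5}; not Diamond p there: 5:T. ✓
6: successors {2}; not Diamond p there: 2:F. ✗
7: successors {4, 5, 7}; not Diamond p there: 4:T, 5:T, 7:T. ✓
Satisfying worlds: {5, 7}.
So Box not Diamond p fails at the other 5 worlds.

5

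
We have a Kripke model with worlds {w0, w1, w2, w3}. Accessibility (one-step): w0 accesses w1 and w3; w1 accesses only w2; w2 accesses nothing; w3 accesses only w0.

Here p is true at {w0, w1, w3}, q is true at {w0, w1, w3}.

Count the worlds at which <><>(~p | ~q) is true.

1

w0: successors {w1, w3}; <>(~p | ~q) there: w1:T, w3:F. ✓
w1: successors {w2}; <>(~p | ~q) there: w2:F. ✗
w2: no successors, so <><>(~p | ~q) fails. ✗
w3: successors {w0}; <>(~p | ~q) there: w0:F. ✗
Satisfying worlds: {w0}.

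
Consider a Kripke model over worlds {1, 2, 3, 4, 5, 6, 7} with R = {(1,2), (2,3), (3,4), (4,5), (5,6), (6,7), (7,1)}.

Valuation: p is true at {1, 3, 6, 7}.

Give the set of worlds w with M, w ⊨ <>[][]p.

1: successors {2}; [][]p there: 2:F. ✗
2: successors {3}; [][]p there: 3:F. ✗
3: successors {4}; [][]p there: 4:T. ✓
4: successors {5}; [][]p there: 5:T. ✓
5: successors {6}; [][]p there: 6:T. ✓
6: successors {7}; [][]p there: 7:F. ✗
7: successors {1}; [][]p there: 1:T. ✓

{3, 4, 5, 7}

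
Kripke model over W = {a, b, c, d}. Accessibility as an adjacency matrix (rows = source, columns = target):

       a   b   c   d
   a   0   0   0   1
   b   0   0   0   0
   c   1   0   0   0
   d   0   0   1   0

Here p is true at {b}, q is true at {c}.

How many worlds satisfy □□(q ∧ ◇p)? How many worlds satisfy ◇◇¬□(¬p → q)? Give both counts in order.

1 and 2

For □□(q ∧ ◇p):
a: successors {d}; □(q ∧ ◇p) there: d:F. ✗
b: no successors, so □□(q ∧ ◇p) holds vacuously. ✓
c: successors {a}; □(q ∧ ◇p) there: a:F. ✗
d: successors {c}; □(q ∧ ◇p) there: c:F. ✗
— 1 world.
For ◇◇¬□(¬p → q):
a: successors {d}; ◇¬□(¬p → q) there: d:T. ✓
b: no successors, so ◇◇¬□(¬p → q) fails. ✗
c: successors {a}; ◇¬□(¬p → q) there: a:F. ✗
d: successors {c}; ◇¬□(¬p → q) there: c:T. ✓
— 2 worlds.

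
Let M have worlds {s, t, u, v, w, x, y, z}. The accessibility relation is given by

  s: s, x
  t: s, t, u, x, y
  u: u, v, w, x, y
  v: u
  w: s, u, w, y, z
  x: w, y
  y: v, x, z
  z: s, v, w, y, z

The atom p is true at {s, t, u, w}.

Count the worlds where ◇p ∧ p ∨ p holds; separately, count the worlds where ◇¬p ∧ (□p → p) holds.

4 and 7

For ◇p ∧ p ∨ p:
s: ◇p ∧ p is T, p is T. ✓
t: ◇p ∧ p is T, p is T. ✓
u: ◇p ∧ p is T, p is T. ✓
v: ◇p ∧ p is F, p is F. ✗
w: ◇p ∧ p is T, p is T. ✓
x: ◇p ∧ p is F, p is F. ✗
y: ◇p ∧ p is F, p is F. ✗
z: ◇p ∧ p is F, p is F. ✗
— 4 worlds.
For ◇¬p ∧ (□p → p):
s: ◇¬p is T, □p → p is T. ✓
t: ◇¬p is T, □p → p is T. ✓
u: ◇¬p is T, □p → p is T. ✓
v: ◇¬p is F, □p → p is F. ✗
w: ◇¬p is T, □p → p is T. ✓
x: ◇¬p is T, □p → p is T. ✓
y: ◇¬p is T, □p → p is T. ✓
z: ◇¬p is T, □p → p is T. ✓
— 7 worlds.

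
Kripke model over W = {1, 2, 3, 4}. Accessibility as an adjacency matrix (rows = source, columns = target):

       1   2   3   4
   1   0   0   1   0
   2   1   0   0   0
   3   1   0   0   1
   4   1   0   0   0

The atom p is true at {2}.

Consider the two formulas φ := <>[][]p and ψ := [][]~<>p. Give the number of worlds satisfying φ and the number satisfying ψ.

0 and 4

For <>[][]p:
1: successors {3}; [][]p there: 3:F. ✗
2: successors {1}; [][]p there: 1:F. ✗
3: successors {1, 4}; [][]p there: 1:F, 4:F. ✗
4: successors {1}; [][]p there: 1:F. ✗
— 0 worlds.
For [][]~<>p:
1: successors {3}; []~<>p there: 3:T. ✓
2: successors {1}; []~<>p there: 1:T. ✓
3: successors {1, 4}; []~<>p there: 1:T, 4:T. ✓
4: successors {1}; []~<>p there: 1:T. ✓
— 4 worlds.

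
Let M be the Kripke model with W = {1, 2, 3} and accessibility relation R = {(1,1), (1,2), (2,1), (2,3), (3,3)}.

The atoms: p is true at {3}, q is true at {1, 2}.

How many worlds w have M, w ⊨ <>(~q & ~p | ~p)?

1: successors {1, 2}; ~q & ~p | ~p there: 1:T, 2:T. ✓
2: successors {1, 3}; ~q & ~p | ~p there: 1:T, 3:F. ✓
3: successors {3}; ~q & ~p | ~p there: 3:F. ✗
Satisfying worlds: {1, 2}.

2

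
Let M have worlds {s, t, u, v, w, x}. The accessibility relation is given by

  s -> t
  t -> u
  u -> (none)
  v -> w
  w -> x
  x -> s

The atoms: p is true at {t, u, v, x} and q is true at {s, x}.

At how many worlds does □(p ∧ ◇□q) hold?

2

s: successors {t}; p ∧ ◇□q there: t:T. ✓
t: successors {u}; p ∧ ◇□q there: u:F. ✗
u: no successors, so □(p ∧ ◇□q) holds vacuously. ✓
v: successors {w}; p ∧ ◇□q there: w:F. ✗
w: successors {x}; p ∧ ◇□q there: x:F. ✗
x: successors {s}; p ∧ ◇□q there: s:F. ✗
Satisfying worlds: {s, u}.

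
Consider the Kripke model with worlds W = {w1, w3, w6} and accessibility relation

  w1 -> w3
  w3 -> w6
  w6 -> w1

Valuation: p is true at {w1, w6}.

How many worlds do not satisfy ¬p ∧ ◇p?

w1: ¬p is F, ◇p is F. ✗
w3: ¬p is T, ◇p is T. ✓
w6: ¬p is F, ◇p is T. ✗
Satisfying worlds: {w3}.
So ¬p ∧ ◇p fails at the other 2 worlds.

2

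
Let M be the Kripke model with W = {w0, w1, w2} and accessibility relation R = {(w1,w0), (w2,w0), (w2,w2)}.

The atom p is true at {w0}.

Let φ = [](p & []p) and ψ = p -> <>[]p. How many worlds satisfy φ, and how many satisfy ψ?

2 and 2

For [](p & []p):
w0: no successors, so [](p & []p) holds vacuously. ✓
w1: successors {w0}; p & []p there: w0:T. ✓
w2: successors {w0, w2}; p & []p there: w0:T, w2:F. ✗
— 2 worlds.
For p -> <>[]p:
w0: p is T, <>[]p is F. ✗
w1: p is F, <>[]p is T. ✓
w2: p is F, <>[]p is T. ✓
— 2 worlds.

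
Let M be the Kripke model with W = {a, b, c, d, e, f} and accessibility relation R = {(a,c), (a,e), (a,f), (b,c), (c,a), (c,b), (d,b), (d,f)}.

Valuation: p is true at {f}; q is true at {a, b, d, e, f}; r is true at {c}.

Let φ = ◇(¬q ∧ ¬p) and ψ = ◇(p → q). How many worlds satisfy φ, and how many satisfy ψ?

For ◇(¬q ∧ ¬p):
a: successors {c, e, f}; ¬q ∧ ¬p there: c:T, e:F, f:F. ✓
b: successors {c}; ¬q ∧ ¬p there: c:T. ✓
c: successors {a, b}; ¬q ∧ ¬p there: a:F, b:F. ✗
d: successors {b, f}; ¬q ∧ ¬p there: b:F, f:F. ✗
e: no successors, so ◇(¬q ∧ ¬p) fails. ✗
f: no successors, so ◇(¬q ∧ ¬p) fails. ✗
— 2 worlds.
For ◇(p → q):
a: successors {c, e, f}; p → q there: c:T, e:T, f:T. ✓
b: successors {c}; p → q there: c:T. ✓
c: successors {a, b}; p → q there: a:T, b:T. ✓
d: successors {b, f}; p → q there: b:T, f:T. ✓
e: no successors, so ◇(p → q) fails. ✗
f: no successors, so ◇(p → q) fails. ✗
— 4 worlds.

2 and 4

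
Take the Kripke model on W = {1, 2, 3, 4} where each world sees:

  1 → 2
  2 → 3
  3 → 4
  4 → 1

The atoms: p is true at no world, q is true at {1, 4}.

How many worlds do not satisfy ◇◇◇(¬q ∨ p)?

2

1: successors {2}; ◇◇(¬q ∨ p) there: 2:F. ✗
2: successors {3}; ◇◇(¬q ∨ p) there: 3:F. ✗
3: successors {4}; ◇◇(¬q ∨ p) there: 4:T. ✓
4: successors {1}; ◇◇(¬q ∨ p) there: 1:T. ✓
Satisfying worlds: {3, 4}.
So ◇◇◇(¬q ∨ p) fails at the other 2 worlds.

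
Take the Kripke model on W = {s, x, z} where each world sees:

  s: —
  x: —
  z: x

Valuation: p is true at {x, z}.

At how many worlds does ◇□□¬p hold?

1

s: no successors, so ◇□□¬p fails. ✗
x: no successors, so ◇□□¬p fails. ✗
z: successors {x}; □□¬p there: x:T. ✓
Satisfying worlds: {z}.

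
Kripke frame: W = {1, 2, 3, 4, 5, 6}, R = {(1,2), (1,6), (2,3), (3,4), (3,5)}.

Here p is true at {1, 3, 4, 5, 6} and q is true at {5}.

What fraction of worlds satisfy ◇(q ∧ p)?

1/6

1: successors {2, 6}; q ∧ p there: 2:F, 6:F. ✗
2: successors {3}; q ∧ p there: 3:F. ✗
3: successors {4, 5}; q ∧ p there: 4:F, 5:T. ✓
4: no successors, so ◇(q ∧ p) fails. ✗
5: no successors, so ◇(q ∧ p) fails. ✗
6: no successors, so ◇(q ∧ p) fails. ✗
That's 1 of 6 worlds, so 1/6.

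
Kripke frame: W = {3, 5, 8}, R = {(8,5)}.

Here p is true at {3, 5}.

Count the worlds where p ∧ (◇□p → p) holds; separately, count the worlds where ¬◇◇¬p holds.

For p ∧ (◇□p → p):
3: p is T, ◇□p → p is T. ✓
5: p is T, ◇□p → p is T. ✓
8: p is F, ◇□p → p is F. ✗
— 2 worlds.
For ¬◇◇¬p:
3: ◇◇¬p is F. ✓
5: ◇◇¬p is F. ✓
8: ◇◇¬p is F. ✓
— 3 worlds.

2 and 3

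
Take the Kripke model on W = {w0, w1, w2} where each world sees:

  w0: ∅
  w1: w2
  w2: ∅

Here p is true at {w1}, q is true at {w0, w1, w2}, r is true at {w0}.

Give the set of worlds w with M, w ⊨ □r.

{w0, w2}

w0: no successors, so □r holds vacuously. ✓
w1: successors {w2}; r there: w2:F. ✗
w2: no successors, so □r holds vacuously. ✓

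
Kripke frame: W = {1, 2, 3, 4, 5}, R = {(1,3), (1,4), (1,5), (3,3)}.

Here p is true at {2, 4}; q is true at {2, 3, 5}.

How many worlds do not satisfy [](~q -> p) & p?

1: [](~q -> p) is T, p is F. ✗
2: [](~q -> p) is T, p is T. ✓
3: [](~q -> p) is T, p is F. ✗
4: [](~q -> p) is T, p is T. ✓
5: [](~q -> p) is T, p is F. ✗
Satisfying worlds: {2, 4}.
So [](~q -> p) & p fails at the other 3 worlds.

3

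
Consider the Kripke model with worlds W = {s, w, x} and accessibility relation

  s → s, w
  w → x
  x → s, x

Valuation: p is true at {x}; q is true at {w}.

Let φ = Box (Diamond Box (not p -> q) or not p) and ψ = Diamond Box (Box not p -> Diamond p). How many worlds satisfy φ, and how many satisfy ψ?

1 and 1

For Box (Diamond Box (not p -> q) or not p):
s: successors {s, w}; Diamond Box (not p -> q) or not p there: s:T, w:T. ✓
w: successors {x}; Diamond Box (not p -> q) or not p there: x:F. ✗
x: successors {s, x}; Diamond Box (not p -> q) or not p there: s:T, x:F. ✗
— 1 world.
For Diamond Box (Box not p -> Diamond p):
s: successors {s, w}; Box (Box not p -> Diamond p) there: s:F, w:T. ✓
w: successors {x}; Box (Box not p -> Diamond p) there: x:F. ✗
x: successors {s, x}; Box (Box not p -> Diamond p) there: s:F, x:F. ✗
— 1 world.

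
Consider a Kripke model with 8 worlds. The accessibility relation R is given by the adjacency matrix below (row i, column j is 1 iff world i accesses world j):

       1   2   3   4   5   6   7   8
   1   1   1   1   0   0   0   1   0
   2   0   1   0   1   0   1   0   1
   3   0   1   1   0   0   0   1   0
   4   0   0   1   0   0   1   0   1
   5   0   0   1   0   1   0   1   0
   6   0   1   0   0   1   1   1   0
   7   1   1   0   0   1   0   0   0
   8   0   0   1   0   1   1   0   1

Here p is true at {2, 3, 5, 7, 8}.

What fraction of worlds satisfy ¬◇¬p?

1/4

1: ◇¬p is T. ✗
2: ◇¬p is T. ✗
3: ◇¬p is F. ✓
4: ◇¬p is T. ✗
5: ◇¬p is F. ✓
6: ◇¬p is T. ✗
7: ◇¬p is T. ✗
8: ◇¬p is T. ✗
That's 2 of 8 worlds, so 2/8 = 1/4.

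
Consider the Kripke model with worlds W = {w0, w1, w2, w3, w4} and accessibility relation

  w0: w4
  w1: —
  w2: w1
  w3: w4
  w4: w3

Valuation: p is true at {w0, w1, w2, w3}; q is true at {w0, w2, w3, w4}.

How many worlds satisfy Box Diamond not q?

1

w0: successors {w4}; Diamond not q there: w4:F. ✗
w1: no successors, so Box Diamond not q holds vacuously. ✓
w2: successors {w1}; Diamond not q there: w1:F. ✗
w3: successors {w4}; Diamond not q there: w4:F. ✗
w4: successors {w3}; Diamond not q there: w3:F. ✗
Satisfying worlds: {w1}.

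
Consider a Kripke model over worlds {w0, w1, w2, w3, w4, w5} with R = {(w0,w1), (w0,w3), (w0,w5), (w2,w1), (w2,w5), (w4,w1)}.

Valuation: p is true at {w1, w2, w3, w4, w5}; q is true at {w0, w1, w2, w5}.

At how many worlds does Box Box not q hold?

6

w0: successors {w1, w3, w5}; Box not q there: w1:T, w3:T, w5:T. ✓
w1: no successors, so Box Box not q holds vacuously. ✓
w2: successors {w1, w5}; Box not q there: w1:T, w5:T. ✓
w3: no successors, so Box Box not q holds vacuously. ✓
w4: successors {w1}; Box not q there: w1:T. ✓
w5: no successors, so Box Box not q holds vacuously. ✓
Satisfying worlds: {w0, w1, w2, w3, w4, w5}.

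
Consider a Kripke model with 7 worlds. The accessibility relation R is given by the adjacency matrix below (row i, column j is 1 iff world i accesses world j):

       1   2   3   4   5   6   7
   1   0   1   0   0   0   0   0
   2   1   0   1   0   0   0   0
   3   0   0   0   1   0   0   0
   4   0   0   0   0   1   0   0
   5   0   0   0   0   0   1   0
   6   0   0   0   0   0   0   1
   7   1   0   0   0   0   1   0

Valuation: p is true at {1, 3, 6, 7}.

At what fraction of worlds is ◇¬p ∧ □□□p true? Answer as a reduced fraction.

1: ◇¬p is T, □□□p is F. ✗
2: ◇¬p is F, □□□p is F. ✗
3: ◇¬p is T, □□□p is T. ✓
4: ◇¬p is T, □□□p is T. ✓
5: ◇¬p is F, □□□p is T. ✗
6: ◇¬p is F, □□□p is F. ✗
7: ◇¬p is F, □□□p is T. ✗
That's 2 of 7 worlds, so 2/7.

2/7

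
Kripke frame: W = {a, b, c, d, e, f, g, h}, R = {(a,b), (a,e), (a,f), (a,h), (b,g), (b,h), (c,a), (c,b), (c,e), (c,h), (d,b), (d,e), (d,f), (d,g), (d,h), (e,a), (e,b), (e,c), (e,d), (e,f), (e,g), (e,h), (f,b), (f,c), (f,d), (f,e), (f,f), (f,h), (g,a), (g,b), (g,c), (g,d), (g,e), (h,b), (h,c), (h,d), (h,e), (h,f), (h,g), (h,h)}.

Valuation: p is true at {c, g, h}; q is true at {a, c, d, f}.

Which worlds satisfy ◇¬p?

a: successors {b, e, f, h}; ¬p there: b:T, e:T, f:T, h:F. ✓
b: successors {g, h}; ¬p there: g:F, h:F. ✗
c: successors {a, b, e, h}; ¬p there: a:T, b:T, e:T, h:F. ✓
d: successors {b, e, f, g, h}; ¬p there: b:T, e:T, f:T, g:F, h:F. ✓
e: successors {a, b, c, d, f, g, h}; ¬p there: a:T, b:T, c:F, d:T, f:T, g:F, h:F. ✓
f: successors {b, c, d, e, f, h}; ¬p there: b:T, c:F, d:T, e:T, f:T, h:F. ✓
g: successors {a, b, c, d, e}; ¬p there: a:T, b:T, c:F, d:T, e:T. ✓
h: successors {b, c, d, e, f, g, h}; ¬p there: b:T, c:F, d:T, e:T, f:T, g:F, h:F. ✓

{a, c, d, e, f, g, h}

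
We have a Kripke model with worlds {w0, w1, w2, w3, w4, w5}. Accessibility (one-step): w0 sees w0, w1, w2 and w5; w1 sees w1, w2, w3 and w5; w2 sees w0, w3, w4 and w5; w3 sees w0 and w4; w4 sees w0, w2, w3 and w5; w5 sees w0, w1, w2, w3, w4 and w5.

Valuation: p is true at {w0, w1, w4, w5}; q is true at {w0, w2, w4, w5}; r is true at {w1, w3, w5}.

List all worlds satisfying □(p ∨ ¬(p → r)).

w0: successors {w0, w1, w2, w5}; p ∨ ¬(p → r) there: w0:T, w1:T, w2:F, w5:T. ✗
w1: successors {w1, w2, w3, w5}; p ∨ ¬(p → r) there: w1:T, w2:F, w3:F, w5:T. ✗
w2: successors {w0, w3, w4, w5}; p ∨ ¬(p → r) there: w0:T, w3:F, w4:T, w5:T. ✗
w3: successors {w0, w4}; p ∨ ¬(p → r) there: w0:T, w4:T. ✓
w4: successors {w0, w2, w3, w5}; p ∨ ¬(p → r) there: w0:T, w2:F, w3:F, w5:T. ✗
w5: successors {w0, w1, w2, w3, w4, w5}; p ∨ ¬(p → r) there: w0:T, w1:T, w2:F, w3:F, w4:T, w5:T. ✗

{w3}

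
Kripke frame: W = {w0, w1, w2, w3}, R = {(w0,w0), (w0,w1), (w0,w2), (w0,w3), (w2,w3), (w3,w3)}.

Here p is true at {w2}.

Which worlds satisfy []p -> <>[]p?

w0: []p is F, <>[]p is T. ✓
w1: []p is T, <>[]p is F. ✗
w2: []p is F, <>[]p is F. ✓
w3: []p is F, <>[]p is F. ✓

{w0, w2, w3}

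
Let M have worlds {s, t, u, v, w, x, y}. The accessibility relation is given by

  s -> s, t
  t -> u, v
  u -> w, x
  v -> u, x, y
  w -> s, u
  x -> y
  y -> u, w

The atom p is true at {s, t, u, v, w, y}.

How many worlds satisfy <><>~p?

4

s: successors {s, t}; <>~p there: s:F, t:F. ✗
t: successors {u, v}; <>~p there: u:T, v:T. ✓
u: successors {w, x}; <>~p there: w:F, x:F. ✗
v: successors {u, x, y}; <>~p there: u:T, x:F, y:F. ✓
w: successors {s, u}; <>~p there: s:F, u:T. ✓
x: successors {y}; <>~p there: y:F. ✗
y: successors {u, w}; <>~p there: u:T, w:F. ✓
Satisfying worlds: {t, v, w, y}.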